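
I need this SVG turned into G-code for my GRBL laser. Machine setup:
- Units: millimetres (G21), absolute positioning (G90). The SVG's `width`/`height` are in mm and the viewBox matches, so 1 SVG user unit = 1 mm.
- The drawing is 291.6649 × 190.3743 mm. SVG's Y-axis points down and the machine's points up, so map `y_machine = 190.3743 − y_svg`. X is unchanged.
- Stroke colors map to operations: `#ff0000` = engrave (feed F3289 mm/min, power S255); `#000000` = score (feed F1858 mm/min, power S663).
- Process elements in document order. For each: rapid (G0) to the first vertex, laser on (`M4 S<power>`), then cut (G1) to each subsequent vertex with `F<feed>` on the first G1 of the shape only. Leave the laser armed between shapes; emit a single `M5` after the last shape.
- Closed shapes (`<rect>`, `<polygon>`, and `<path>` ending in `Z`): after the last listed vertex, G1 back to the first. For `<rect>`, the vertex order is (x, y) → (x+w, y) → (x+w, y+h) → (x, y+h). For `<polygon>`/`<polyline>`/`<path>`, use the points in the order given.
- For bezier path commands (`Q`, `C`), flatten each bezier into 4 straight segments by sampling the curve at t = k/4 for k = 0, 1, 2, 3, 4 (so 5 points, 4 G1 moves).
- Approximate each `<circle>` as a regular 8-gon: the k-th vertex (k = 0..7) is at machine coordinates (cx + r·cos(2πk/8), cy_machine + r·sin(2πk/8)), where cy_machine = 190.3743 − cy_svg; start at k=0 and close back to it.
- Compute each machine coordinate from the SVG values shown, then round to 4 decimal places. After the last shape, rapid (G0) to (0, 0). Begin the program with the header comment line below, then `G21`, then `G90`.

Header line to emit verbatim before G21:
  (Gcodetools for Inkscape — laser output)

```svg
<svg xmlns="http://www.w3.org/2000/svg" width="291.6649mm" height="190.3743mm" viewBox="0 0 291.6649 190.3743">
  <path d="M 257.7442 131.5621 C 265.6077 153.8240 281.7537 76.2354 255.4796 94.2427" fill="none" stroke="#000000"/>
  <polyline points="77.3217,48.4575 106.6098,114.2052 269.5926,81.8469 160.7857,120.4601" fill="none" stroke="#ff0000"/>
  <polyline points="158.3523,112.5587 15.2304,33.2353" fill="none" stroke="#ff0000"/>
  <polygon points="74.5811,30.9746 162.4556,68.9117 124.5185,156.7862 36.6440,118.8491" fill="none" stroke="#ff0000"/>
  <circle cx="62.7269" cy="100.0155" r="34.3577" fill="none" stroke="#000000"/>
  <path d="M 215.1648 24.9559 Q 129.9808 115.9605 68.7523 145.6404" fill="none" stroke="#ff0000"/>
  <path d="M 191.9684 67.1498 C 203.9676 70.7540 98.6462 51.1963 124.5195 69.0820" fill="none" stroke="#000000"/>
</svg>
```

(Gcodetools for Inkscape — laser output)
G21
G90
G0 X257.7442 Y58.8122
M4 S663
G1 X264.4026 Y57.7839 F1858
G1 X269.4135 Y75.8764
G1 X268.0236 Y94.7667
G1 X255.4796 Y96.1316
G0 X77.3217 Y141.9168
M4 S255
G1 X106.6098 Y76.1691 F3289
G1 X269.5926 Y108.5274
G1 X160.7857 Y69.9142
G0 X158.3523 Y77.8156
M4 S255
G1 X15.2304 Y157.1390 F3289
G0 X74.5811 Y159.3997
M4 S255
G1 X162.4556 Y121.4626 F3289
G1 X124.5185 Y33.5881
G1 X36.6440 Y71.5252
G1 X74.5811 Y159.3997
G0 X97.0846 Y90.3588
M4 S663
G1 X87.0215 Y114.6534 F1858
G1 X62.7269 Y124.7165
G1 X38.4323 Y114.6534
G1 X28.3692 Y90.3588
G1 X38.4323 Y66.0642
G1 X62.7269 Y56.0011
G1 X87.0215 Y66.0642
G1 X97.0846 Y90.3588
G0 X215.1648 Y165.4184
M4 S255
G1 X174.0700 Y123.7489 F3289
G1 X135.9697 Y89.7450
G1 X100.8638 Y63.4066
G1 X68.7523 Y44.7339
G0 X191.9684 Y123.2245
M4 S663
G1 X182.8532 Y123.9172 F1858
G1 X153.0412 Y127.6140
G1 X125.8305 Y128.6329
G1 X124.5195 Y121.2923
M5
G0 X0.0000 Y0.0000

Since the viewBox matches the mm dimensions, user units are millimetres directly. The only transform is the Y-flip y_m = 190.3743 − y_svg.

Shape 1 is a cubic bezier drawn with `<path>`. Its stroke #000000 means score at S663, F1858. After flipping Y the toolpath is (257.7442,58.8122) → (264.4026,57.7839) → (269.4135,75.8764) → (268.0236,94.7667) → (255.4796,96.1316).

Shape 2 is a open polyline drawn with `<polyline>`. Its stroke #ff0000 means engrave at S255, F3289. After flipping Y the toolpath is (77.3217,141.9168) → (106.6098,76.1691) → (269.5926,108.5274) → (160.7857,69.9142).

Shape 3 is a line segment drawn with `<polyline>`. Its stroke #ff0000 means engrave at S255, F3289. After flipping Y the toolpath is (158.3523,77.8156) → (15.2304,157.1390).

Shape 4 is a regular polygon drawn with `<polygon>`. Its stroke #ff0000 means engrave at S255, F3289. After flipping Y the toolpath is (74.5811,159.3997) → (162.4556,121.4626) → (124.5185,33.5881) → (36.6440,71.5252) → (74.5811,159.3997), returning to the start.

Shape 5 is a circle drawn with `<circle>`. Its stroke #000000 means score at S663, F1858. After flipping Y the toolpath is (97.0846,90.3588) → (87.0215,114.6534) → (62.7269,124.7165) → (38.4323,114.6534) → (28.3692,90.3588) → (38.4323,66.0642) → (62.7269,56.0011) → (87.0215,66.0642) → (97.0846,90.3588), returning to the start.

Shape 6 is a quadratic bezier drawn with `<path>`. Its stroke #ff0000 means engrave at S255, F3289. After flipping Y the toolpath is (215.1648,165.4184) → (174.0700,123.7489) → (135.9697,89.7450) → (100.8638,63.4066) → (68.7523,44.7339).

Shape 7 is a cubic bezier drawn with `<path>`. Its stroke #000000 means score at S663, F1858. After flipping Y the toolpath is (191.9684,123.2245) → (182.8532,123.9172) → (153.0412,127.6140) → (125.8305,128.6329) → (124.5195,121.2923).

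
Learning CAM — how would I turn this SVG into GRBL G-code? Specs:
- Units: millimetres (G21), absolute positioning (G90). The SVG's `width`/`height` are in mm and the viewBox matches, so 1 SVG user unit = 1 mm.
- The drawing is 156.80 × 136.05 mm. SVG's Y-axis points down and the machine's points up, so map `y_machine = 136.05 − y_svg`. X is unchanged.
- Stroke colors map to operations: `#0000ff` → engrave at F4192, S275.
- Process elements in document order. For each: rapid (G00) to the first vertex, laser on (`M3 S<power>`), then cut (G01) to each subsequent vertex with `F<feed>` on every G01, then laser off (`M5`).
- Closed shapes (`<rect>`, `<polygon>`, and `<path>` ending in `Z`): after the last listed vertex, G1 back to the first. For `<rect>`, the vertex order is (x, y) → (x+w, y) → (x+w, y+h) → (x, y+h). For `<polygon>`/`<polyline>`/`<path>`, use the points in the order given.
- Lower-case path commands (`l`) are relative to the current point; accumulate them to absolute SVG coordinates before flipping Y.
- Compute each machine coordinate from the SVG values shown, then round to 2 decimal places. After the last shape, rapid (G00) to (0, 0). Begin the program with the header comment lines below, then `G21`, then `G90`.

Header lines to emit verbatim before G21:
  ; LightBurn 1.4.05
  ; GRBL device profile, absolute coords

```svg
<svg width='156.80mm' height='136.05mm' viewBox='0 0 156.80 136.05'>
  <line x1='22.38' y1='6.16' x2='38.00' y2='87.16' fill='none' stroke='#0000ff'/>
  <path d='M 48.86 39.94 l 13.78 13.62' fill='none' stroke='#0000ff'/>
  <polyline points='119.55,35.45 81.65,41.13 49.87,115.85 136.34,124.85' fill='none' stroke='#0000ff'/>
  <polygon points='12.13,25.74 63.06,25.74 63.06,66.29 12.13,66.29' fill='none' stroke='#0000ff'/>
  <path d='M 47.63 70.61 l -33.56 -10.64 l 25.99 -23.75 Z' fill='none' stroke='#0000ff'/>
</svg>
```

; LightBurn 1.4.05
; GRBL device profile, absolute coords
G21
G90
G00 X22.38 Y129.89
M3 S275
G01 X38.00 Y48.89 F4192
M5
G00 X48.86 Y96.11
M3 S275
G01 X62.64 Y82.49 F4192
M5
G00 X119.55 Y100.60
M3 S275
G01 X81.65 Y94.92 F4192
G01 X49.87 Y20.20 F4192
G01 X136.34 Y11.20 F4192
M5
G00 X12.13 Y110.31
M3 S275
G01 X63.06 Y110.31 F4192
G01 X63.06 Y69.76 F4192
G01 X12.13 Y69.76 F4192
G01 X12.13 Y110.31 F4192
M5
G00 X47.63 Y65.44
M3 S275
G01 X14.07 Y76.08 F4192
G01 X40.06 Y99.83 F4192
G01 X47.63 Y65.44 F4192
M5
G00 X0.00 Y0.00

viewBox `0 0 156.80 136.05` with mm width/height → 1 unit = 1 mm. Flip: y_m = 136.05 − y_svg.

**Shape 1** — `<line>` line segment, stroke `#0000ff` → engrave (S275, F4192). Machine vertices: (22.38,129.89) → (38.00,48.89). Open path.

**Shape 2** — `<path>` line segment, stroke `#0000ff` → engrave (S275, F4192). Machine vertices: (48.86,96.11) → (62.64,82.49). Open path.

**Shape 3** — `<polyline>` open polyline, stroke `#0000ff` → engrave (S275, F4192). Machine vertices: (119.55,100.60) → (81.65,94.92) → (49.87,20.20) → (136.34,11.20). Open path.

**Shape 4** — `<polygon>` rectangle, stroke `#0000ff` → engrave (S275, F4192). Machine vertices: (12.13,110.31) → (63.06,110.31) → (63.06,69.76) → (12.13,69.76) → (12.13,110.31). Closed: final G1 returns to the first vertex.

**Shape 5** — `<path>` regular polygon, stroke `#0000ff` → engrave (S275, F4192). Machine vertices: (47.63,65.44) → (14.07,76.08) → (40.06,99.83) → (47.63,65.44). Closed: final G1 returns to the first vertex.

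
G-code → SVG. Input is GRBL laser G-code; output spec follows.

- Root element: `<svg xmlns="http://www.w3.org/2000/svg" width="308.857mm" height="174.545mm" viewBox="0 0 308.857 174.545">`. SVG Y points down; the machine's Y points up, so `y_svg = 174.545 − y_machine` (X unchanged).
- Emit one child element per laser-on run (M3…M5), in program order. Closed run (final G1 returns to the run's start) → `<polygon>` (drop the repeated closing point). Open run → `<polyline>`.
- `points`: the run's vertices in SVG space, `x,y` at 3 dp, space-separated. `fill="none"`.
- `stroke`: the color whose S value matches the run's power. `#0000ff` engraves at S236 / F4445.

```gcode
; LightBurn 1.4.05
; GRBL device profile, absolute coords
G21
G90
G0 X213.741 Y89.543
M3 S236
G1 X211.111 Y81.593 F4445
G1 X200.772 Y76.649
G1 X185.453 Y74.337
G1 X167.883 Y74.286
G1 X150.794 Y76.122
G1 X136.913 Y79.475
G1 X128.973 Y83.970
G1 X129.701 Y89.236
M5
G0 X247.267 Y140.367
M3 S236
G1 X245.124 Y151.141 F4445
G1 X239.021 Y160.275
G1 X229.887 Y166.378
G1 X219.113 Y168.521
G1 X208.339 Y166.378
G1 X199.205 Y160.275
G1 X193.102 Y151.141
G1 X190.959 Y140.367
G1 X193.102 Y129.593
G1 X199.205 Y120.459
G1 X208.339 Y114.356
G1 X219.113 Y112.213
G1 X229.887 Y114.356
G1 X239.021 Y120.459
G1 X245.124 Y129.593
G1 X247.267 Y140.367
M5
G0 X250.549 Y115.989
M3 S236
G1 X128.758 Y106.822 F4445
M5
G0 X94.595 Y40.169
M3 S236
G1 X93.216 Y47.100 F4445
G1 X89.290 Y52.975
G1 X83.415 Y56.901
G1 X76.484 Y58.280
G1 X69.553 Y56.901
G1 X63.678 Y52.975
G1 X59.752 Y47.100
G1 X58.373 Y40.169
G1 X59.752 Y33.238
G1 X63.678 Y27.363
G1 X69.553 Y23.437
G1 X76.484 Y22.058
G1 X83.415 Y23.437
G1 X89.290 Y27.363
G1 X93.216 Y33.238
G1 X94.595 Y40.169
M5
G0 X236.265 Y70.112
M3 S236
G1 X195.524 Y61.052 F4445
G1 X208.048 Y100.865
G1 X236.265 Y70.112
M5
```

<svg xmlns="http://www.w3.org/2000/svg" width="308.857mm" height="174.545mm" viewBox="0 0 308.857 174.545">
  <polyline points="213.741,85.002 211.111,92.952 200.772,97.896 185.453,100.208 167.883,100.259 150.794,98.423 136.913,95.070 128.973,90.575 129.701,85.309" fill="none" stroke="#0000ff"/>
  <polygon points="247.267,34.178 245.124,23.404 239.021,14.270 229.887,8.167 219.113,6.024 208.339,8.167 199.205,14.270 193.102,23.404 190.959,34.178 193.102,44.952 199.205,54.086 208.339,60.189 219.113,62.332 229.887,60.189 239.021,54.086 245.124,44.952" fill="none" stroke="#0000ff"/>
  <polyline points="250.549,58.556 128.758,67.723" fill="none" stroke="#0000ff"/>
  <polygon points="94.595,134.376 93.216,127.445 89.290,121.570 83.415,117.644 76.484,116.265 69.553,117.644 63.678,121.570 59.752,127.445 58.373,134.376 59.752,141.307 63.678,147.182 69.553,151.108 76.484,152.487 83.415,151.108 89.290,147.182 93.216,141.307" fill="none" stroke="#0000ff"/>
  <polygon points="236.265,104.433 195.524,113.493 208.048,73.680" fill="none" stroke="#0000ff"/>
</svg>

y_svg = 174.545 − y_m. Every run uses S236, so all elements get stroke `#0000ff` (engrave).

[1] open run; points: 213.741,85.002 211.111,92.952 200.772,97.896 185.453,100.208 167.883,100.259 150.794,98.423 136.913,95.070 128.973,90.575 129.701,85.309

[2] closed run; points: 247.267,34.178 245.124,23.404 239.021,14.270 229.887,8.167 219.113,6.024 208.339,8.167 199.205,14.270 193.102,23.404 190.959,34.178 193.102,44.952 199.205,54.086 208.339,60.189 219.113,62.332 229.887,60.189 239.021,54.086 245.124,44.952

[3] open run; points: 250.549,58.556 128.758,67.723

[4] closed run; points: 94.595,134.376 93.216,127.445 89.290,121.570 83.415,117.644 76.484,116.265 69.553,117.644 63.678,121.570 59.752,127.445 58.373,134.376 59.752,141.307 63.678,147.182 69.553,151.108 76.484,152.487 83.415,151.108 89.290,147.182 93.216,141.307

[5] closed run; points: 236.265,104.433 195.524,113.493 208.048,73.680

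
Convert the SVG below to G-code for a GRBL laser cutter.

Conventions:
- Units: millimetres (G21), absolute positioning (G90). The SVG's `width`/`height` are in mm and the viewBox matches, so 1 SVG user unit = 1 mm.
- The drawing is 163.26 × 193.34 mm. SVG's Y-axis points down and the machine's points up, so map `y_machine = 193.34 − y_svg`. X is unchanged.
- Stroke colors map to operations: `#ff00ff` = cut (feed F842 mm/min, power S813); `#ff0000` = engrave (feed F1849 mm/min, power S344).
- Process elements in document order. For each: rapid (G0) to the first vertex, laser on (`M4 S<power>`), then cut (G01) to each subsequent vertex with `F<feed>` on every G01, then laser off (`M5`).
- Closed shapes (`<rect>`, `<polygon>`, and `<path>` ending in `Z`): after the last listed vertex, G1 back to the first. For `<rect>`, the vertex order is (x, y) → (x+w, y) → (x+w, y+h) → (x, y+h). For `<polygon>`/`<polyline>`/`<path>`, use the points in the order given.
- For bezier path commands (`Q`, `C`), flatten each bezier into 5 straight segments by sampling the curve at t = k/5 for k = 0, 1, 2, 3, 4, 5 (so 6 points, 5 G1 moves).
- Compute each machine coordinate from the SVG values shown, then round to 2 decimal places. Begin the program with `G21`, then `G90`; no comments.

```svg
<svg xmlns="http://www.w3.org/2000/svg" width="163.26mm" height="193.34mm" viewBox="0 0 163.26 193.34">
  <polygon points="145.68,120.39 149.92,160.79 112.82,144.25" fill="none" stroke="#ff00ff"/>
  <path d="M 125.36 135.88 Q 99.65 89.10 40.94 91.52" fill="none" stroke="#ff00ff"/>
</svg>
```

G21
G90
G0 X145.68 Y72.95
M4 S813
G01 X149.92 Y32.55 F842
G01 X112.82 Y49.09 F842
G01 X145.68 Y72.95 F842
M5
G0 X125.36 Y57.46
M4 S813
G01 X113.76 Y74.20 F842
G01 X99.51 Y87.01 F842
G01 X82.63 Y95.88 F842
G01 X63.10 Y100.82 F842
G01 X40.94 Y101.82 F842
M5

1 u = 1 mm; y_m = 193.34 − y.

[1] `<polygon>` regular polygon, #ff00ff→cut S813 F842: (145.68,72.95) → (149.92,32.55) → (112.82,49.09) → (145.68,72.95) (closed)

[2] `<path>` quadratic bezier, #ff00ff→cut S813 F842: (125.36,57.46) → (113.76,74.20) → (99.51,87.01) → (82.63,95.88) → (63.10,100.82) → (40.94,101.82)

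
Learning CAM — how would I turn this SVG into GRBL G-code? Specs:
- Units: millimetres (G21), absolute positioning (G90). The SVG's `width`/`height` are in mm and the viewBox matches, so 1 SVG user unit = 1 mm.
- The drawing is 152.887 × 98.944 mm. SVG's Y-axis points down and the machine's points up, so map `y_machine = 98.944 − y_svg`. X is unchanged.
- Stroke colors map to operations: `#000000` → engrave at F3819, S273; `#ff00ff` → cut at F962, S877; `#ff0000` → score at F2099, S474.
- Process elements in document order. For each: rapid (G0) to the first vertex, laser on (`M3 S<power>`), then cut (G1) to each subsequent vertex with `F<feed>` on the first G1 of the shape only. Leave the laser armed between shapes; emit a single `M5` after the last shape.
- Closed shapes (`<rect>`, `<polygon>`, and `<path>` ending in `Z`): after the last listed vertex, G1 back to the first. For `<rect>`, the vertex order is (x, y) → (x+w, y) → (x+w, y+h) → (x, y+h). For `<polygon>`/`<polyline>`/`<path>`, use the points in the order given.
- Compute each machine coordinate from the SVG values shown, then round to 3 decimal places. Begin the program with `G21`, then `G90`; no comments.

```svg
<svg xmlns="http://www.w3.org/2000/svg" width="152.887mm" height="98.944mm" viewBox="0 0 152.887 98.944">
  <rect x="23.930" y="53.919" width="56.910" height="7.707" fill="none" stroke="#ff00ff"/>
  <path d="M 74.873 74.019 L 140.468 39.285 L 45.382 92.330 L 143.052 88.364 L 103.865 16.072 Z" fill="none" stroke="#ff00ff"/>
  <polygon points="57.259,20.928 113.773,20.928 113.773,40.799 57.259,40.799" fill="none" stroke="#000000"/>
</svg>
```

1 u = 1 mm; y_m = 98.944 − y.

[1] `<rect>` rectangle, #ff00ff→cut S877 F962: (23.930,45.025) → (80.840,45.025) → (80.840,37.318) → (23.930,37.318) → (23.930,45.025) (closed)

[2] `<path>` closed polygon, #ff00ff→cut S877 F962: (74.873,24.925) → (140.468,59.659) → (45.382,6.614) → (143.052,10.580) → (103.865,82.872) → (74.873,24.925) (closed)

[3] `<polygon>` rectangle, #000000→engrave S273 F3819: (57.259,78.016) → (113.773,78.016) → (113.773,58.145) → (57.259,58.145) → (57.259,78.016) (closed)

G21
G90
G0 X23.930 Y45.025
M3 S877
G1 X80.840 Y45.025 F962
G1 X80.840 Y37.318
G1 X23.930 Y37.318
G1 X23.930 Y45.025
G0 X74.873 Y24.925
M3 S877
G1 X140.468 Y59.659 F962
G1 X45.382 Y6.614
G1 X143.052 Y10.580
G1 X103.865 Y82.872
G1 X74.873 Y24.925
G0 X57.259 Y78.016
M3 S273
G1 X113.773 Y78.016 F3819
G1 X113.773 Y58.145
G1 X57.259 Y58.145
G1 X57.259 Y78.016
M5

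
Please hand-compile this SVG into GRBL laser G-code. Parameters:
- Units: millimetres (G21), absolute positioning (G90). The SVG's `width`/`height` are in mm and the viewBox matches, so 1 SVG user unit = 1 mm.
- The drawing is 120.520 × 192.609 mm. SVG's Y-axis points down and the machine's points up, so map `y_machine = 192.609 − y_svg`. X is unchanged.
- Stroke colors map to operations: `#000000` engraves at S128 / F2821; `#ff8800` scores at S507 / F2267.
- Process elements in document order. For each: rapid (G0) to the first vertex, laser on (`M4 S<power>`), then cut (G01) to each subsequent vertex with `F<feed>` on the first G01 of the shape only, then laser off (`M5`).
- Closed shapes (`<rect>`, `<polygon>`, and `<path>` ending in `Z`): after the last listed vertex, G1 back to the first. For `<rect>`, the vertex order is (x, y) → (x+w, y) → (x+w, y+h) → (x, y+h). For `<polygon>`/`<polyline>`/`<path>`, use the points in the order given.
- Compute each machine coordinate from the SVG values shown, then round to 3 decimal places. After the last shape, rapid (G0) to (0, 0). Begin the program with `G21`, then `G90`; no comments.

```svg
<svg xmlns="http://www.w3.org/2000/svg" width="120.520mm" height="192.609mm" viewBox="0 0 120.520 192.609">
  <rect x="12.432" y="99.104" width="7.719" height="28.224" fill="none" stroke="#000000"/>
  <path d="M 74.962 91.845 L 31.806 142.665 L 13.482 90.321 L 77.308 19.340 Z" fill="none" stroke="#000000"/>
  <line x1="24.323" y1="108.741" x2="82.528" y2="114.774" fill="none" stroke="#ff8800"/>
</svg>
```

Since the viewBox matches the mm dimensions, user units are millimetres directly. The only transform is the Y-flip y_m = 192.609 − y_svg.

Shape 1 is a rectangle drawn with `<rect>`. Its stroke #000000 means engrave at S128, F2821. After flipping Y the toolpath is (12.432,93.505) → (20.151,93.505) → (20.151,65.281) → (12.432,65.281) → (12.432,93.505), returning to the start.

Shape 2 is a closed polygon drawn with `<path>`. Its stroke #000000 means engrave at S128, F2821. After flipping Y the toolpath is (74.962,100.764) → (31.806,49.944) → (13.482,102.288) → (77.308,173.269) → (74.962,100.764), returning to the start.

Shape 3 is a line segment drawn with `<line>`. Its stroke #ff8800 means score at S507, F2267. After flipping Y the toolpath is (24.323,83.868) → (82.528,77.835).

G21
G90
G0 X12.432 Y93.505
M4 S128
G01 X20.151 Y93.505 F2821
G01 X20.151 Y65.281
G01 X12.432 Y65.281
G01 X12.432 Y93.505
M5
G0 X74.962 Y100.764
M4 S128
G01 X31.806 Y49.944 F2821
G01 X13.482 Y102.288
G01 X77.308 Y173.269
G01 X74.962 Y100.764
M5
G0 X24.323 Y83.868
M4 S507
G01 X82.528 Y77.835 F2267
M5
G0 X0.000 Y0.000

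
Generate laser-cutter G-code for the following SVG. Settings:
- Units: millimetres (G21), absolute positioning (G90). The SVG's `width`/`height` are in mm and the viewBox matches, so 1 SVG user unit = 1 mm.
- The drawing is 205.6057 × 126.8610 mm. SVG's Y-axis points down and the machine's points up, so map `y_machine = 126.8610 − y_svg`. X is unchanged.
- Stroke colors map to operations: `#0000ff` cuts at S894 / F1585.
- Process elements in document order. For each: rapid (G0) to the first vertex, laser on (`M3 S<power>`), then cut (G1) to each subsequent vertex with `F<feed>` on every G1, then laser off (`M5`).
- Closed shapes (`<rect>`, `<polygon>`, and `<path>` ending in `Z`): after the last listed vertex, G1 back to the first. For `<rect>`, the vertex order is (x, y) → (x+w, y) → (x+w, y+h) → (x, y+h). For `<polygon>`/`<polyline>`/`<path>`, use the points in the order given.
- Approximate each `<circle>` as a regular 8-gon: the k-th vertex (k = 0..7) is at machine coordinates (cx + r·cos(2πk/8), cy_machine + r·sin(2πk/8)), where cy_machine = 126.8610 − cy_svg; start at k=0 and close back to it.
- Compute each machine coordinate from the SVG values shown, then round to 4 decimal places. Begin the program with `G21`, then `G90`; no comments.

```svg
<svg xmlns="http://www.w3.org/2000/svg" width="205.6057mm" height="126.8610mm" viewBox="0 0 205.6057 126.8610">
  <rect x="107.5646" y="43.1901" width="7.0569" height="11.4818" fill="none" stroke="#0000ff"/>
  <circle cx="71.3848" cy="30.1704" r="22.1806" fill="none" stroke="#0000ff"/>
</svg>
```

G21
G90
G0 X107.5646 Y83.6709
M3 S894
G1 X114.6215 Y83.6709 F1585
G1 X114.6215 Y72.1891 F1585
G1 X107.5646 Y72.1891 F1585
G1 X107.5646 Y83.6709 F1585
M5
G0 X93.5654 Y96.6906
M3 S894
G1 X87.0689 Y112.3747 F1585
G1 X71.3848 Y118.8712 F1585
G1 X55.7007 Y112.3747 F1585
G1 X49.2042 Y96.6906 F1585
G1 X55.7007 Y81.0065 F1585
G1 X71.3848 Y74.5100 F1585
G1 X87.0689 Y81.0065 F1585
G1 X93.5654 Y96.6906 F1585
M5

Since the viewBox matches the mm dimensions, user units are millimetres directly. The only transform is the Y-flip y_m = 126.8610 − y_svg.

Shape 1 is a rectangle drawn with `<rect>`. Its stroke #0000ff means cut at S894, F1585. After flipping Y the toolpath is (107.5646,83.6709) → (114.6215,83.6709) → (114.6215,72.1891) → (107.5646,72.1891) → (107.5646,83.6709), returning to the start.

Shape 2 is a circle drawn with `<circle>`. Its stroke #0000ff means cut at S894, F1585. After flipping Y the toolpath is (93.5654,96.6906) → (87.0689,112.3747) → (71.3848,118.8712) → (55.7007,112.3747) → (49.2042,96.6906) → (55.7007,81.0065) → (71.3848,74.5100) → (87.0689,81.0065) → (93.5654,96.6906), returning to the start.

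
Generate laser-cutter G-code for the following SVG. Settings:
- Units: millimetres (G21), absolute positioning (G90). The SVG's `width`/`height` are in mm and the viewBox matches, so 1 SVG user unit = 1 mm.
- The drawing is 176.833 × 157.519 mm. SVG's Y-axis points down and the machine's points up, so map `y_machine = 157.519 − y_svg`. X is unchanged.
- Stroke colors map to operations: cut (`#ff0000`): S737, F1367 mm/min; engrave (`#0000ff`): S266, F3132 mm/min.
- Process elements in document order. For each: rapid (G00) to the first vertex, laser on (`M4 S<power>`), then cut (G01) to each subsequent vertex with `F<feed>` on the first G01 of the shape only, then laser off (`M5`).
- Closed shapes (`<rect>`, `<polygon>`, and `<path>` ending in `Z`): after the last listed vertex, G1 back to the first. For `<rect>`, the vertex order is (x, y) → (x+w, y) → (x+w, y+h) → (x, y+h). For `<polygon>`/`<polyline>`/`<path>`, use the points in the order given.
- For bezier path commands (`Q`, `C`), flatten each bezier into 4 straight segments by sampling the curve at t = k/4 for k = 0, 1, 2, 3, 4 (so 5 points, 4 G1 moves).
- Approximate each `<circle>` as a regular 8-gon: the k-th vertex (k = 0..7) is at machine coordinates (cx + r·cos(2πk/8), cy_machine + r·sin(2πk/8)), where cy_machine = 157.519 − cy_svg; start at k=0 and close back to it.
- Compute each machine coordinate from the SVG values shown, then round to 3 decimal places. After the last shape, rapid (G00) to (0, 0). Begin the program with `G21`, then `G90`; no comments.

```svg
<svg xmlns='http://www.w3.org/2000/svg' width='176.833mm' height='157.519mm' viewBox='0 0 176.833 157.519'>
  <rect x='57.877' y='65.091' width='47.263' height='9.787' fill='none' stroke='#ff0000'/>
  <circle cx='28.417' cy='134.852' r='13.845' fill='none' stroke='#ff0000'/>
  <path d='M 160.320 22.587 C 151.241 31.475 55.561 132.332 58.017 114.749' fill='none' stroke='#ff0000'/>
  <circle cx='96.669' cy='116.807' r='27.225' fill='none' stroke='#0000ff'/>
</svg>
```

G21
G90
G00 X57.877 Y92.428
M4 S737
G01 X105.140 Y92.428 F1367
G01 X105.140 Y82.641
G01 X57.877 Y82.641
G01 X57.877 Y92.428
M5
G00 X42.262 Y22.667
M4 S737
G01 X38.207 Y32.457 F1367
G01 X28.417 Y36.512
G01 X18.627 Y32.457
G01 X14.572 Y22.667
G01 X18.627 Y12.877
G01 X28.417 Y8.822
G01 X38.207 Y12.877
G01 X42.262 Y22.667
M5
G00 X160.320 Y134.932
M4 S737
G01 X140.160 Y114.309 F1367
G01 X104.843 Y78.924
G01 X71.689 Y48.503
G01 X58.017 Y42.770
M5
G00 X123.894 Y40.712
M4 S266
G01 X115.920 Y59.963 F3132
G01 X96.669 Y67.937
G01 X77.418 Y59.963
G01 X69.444 Y40.712
G01 X77.418 Y21.461
G01 X96.669 Y13.487
G01 X115.920 Y21.461
G01 X123.894 Y40.712
M5
G00 X0.000 Y0.000

viewBox `0 0 176.833 157.519` with mm width/height → 1 unit = 1 mm. Flip: y_m = 157.519 − y_svg.

**Shape 1** — `<rect>` rectangle, stroke `#ff0000` → cut (S737, F1367). Machine vertices: (57.877,92.428) → (105.140,92.428) → (105.140,82.641) → (57.877,82.641) → (57.877,92.428). Closed: final G1 returns to the first vertex.

**Shape 2** — `<circle>` circle, stroke `#ff0000` → cut (S737, F1367). Machine vertices: (42.262,22.667) → (38.207,32.457) → (28.417,36.512) → (18.627,32.457) → (14.572,22.667) → (18.627,12.877) → (28.417,8.822) → (38.207,12.877) → (42.262,22.667). Closed: final G1 returns to the first vertex.

**Shape 3** — `<path>` cubic bezier, stroke `#ff0000` → cut (S737, F1367). Control points (SVG): P0=(160.320,22.587), P1=(151.241,31.475), P2=(55.561,132.332), P3=(58.017,114.749); sampled at t=k/4. Machine vertices: (160.320,134.932) → (140.160,114.309) → (104.843,78.924) → (71.689,48.503) → (58.017,42.770). Open path.

**Shape 4** — `<circle>` circle, stroke `#0000ff` → engrave (S266, F3132). Machine vertices: (123.894,40.712) → (115.920,59.963) → (96.669,67.937) → (77.418,59.963) → (69.444,40.712) → (77.418,21.461) → (96.669,13.487) → (115.920,21.461) → (123.894,40.712). Closed: final G1 returns to the first vertex.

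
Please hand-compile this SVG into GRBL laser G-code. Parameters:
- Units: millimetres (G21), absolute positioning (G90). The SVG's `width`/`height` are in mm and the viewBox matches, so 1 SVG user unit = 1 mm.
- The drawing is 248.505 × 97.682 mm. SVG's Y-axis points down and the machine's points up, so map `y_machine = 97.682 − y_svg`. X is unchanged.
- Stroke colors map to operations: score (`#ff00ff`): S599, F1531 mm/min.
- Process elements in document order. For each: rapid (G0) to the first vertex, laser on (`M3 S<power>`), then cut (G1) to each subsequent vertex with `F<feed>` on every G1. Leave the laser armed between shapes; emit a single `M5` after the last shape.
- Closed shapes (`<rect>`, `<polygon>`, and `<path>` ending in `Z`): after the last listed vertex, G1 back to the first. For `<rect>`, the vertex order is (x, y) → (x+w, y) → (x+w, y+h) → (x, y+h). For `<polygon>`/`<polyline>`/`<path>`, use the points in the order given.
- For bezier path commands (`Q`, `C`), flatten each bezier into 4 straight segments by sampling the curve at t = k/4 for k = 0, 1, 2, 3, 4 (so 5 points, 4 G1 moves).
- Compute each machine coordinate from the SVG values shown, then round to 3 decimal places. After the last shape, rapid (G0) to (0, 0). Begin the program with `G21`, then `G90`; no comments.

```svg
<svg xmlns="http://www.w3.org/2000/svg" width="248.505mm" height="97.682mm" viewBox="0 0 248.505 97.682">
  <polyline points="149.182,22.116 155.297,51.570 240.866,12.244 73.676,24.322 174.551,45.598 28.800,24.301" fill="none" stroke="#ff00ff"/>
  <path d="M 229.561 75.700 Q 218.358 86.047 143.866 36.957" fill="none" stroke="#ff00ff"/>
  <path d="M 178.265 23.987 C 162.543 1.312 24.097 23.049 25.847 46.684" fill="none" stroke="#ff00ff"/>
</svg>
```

G21
G90
G0 X149.182 Y75.566
M3 S599
G1 X155.297 Y46.112 F1531
G1 X240.866 Y85.438 F1531
G1 X73.676 Y73.360 F1531
G1 X174.551 Y52.084 F1531
G1 X28.800 Y73.381 F1531
G0 X229.561 Y21.982
M3 S599
G1 X220.004 Y20.523 F1531
G1 X202.536 Y26.494 F1531
G1 X177.156 Y39.895 F1531
G1 X143.866 Y60.725 F1531
G0 X178.265 Y73.695
M3 S599
G1 X147.571 Y83.038 F1531
G1 X95.504 Y79.713 F1531
G1 X46.713 Y67.704 F1531
G1 X25.847 Y50.998 F1531
M5
G0 X0.000 Y0.000

viewBox `0 0 248.505 97.682` with mm width/height → 1 unit = 1 mm. Flip: y_m = 97.682 − y_svg.

**Shape 1** — `<polyline>` open polyline, stroke `#ff00ff` → score (S599, F1531). Machine vertices: (149.182,75.566) → (155.297,46.112) → (240.866,85.438) → (73.676,73.360) → (174.551,52.084) → (28.800,73.381). Open path.

**Shape 2** — `<path>` quadratic bezier, stroke `#ff00ff` → score (S599, F1531). Control points (SVG): P0=(229.561,75.700), P1=(218.358,86.047), P2=(143.866,36.957); sampled at t=k/4. Machine vertices: (229.561,21.982) → (220.004,20.523) → (202.536,26.494) → (177.156,39.895) → (143.866,60.725). Open path.

**Shape 3** — `<path>` cubic bezier, stroke `#ff00ff` → score (S599, F1531). Control points (SVG): P0=(178.265,23.987), P1=(162.543,1.312), P2=(24.097,23.049), P3=(25.847,46.684); sampled at t=k/4. Machine vertices: (178.265,73.695) → (147.571,83.038) → (95.504,79.713) → (46.713,67.704) → (25.847,50.998). Open path.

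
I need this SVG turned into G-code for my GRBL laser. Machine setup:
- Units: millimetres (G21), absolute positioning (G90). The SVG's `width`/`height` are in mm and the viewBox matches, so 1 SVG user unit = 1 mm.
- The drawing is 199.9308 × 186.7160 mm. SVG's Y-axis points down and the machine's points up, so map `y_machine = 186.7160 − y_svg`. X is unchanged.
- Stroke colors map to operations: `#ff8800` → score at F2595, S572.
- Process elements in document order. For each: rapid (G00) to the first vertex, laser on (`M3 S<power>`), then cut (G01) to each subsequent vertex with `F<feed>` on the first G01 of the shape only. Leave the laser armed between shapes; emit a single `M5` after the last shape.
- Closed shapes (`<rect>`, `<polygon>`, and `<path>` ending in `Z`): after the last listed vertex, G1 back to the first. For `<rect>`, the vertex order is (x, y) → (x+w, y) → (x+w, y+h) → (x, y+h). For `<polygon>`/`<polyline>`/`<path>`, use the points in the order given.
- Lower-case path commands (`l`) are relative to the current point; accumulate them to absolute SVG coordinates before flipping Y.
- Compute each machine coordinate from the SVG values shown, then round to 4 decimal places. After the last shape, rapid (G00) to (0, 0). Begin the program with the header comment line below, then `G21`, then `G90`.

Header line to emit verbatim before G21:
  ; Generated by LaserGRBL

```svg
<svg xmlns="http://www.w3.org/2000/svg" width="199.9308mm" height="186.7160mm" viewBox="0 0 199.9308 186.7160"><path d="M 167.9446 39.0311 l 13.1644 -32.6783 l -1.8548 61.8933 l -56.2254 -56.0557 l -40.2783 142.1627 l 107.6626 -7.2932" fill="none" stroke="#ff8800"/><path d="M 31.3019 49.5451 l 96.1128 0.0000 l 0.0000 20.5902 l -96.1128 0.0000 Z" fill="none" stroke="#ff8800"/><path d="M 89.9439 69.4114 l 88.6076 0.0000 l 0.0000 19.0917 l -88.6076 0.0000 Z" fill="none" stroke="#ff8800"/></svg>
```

; Generated by LaserGRBL
G21
G90
G00 X167.9446 Y147.6849
M3 S572
G01 X181.1090 Y180.3632 F2595
G01 X179.2542 Y118.4699
G01 X123.0288 Y174.5256
G01 X82.7505 Y32.3629
G01 X190.4131 Y39.6561
G00 X31.3019 Y137.1709
M3 S572
G01 X127.4147 Y137.1709 F2595
G01 X127.4147 Y116.5807
G01 X31.3019 Y116.5807
G01 X31.3019 Y137.1709
G00 X89.9439 Y117.3046
M3 S572
G01 X178.5515 Y117.3046 F2595
G01 X178.5515 Y98.2129
G01 X89.9439 Y98.2129
G01 X89.9439 Y117.3046
M5
G00 X0.0000 Y0.0000

1 u = 1 mm; y_m = 186.7160 − y.

[1] `<path>` open polyline, #ff8800→score S572 F2595: (167.9446,147.6849) → (181.1090,180.3632) → (179.2542,118.4699) → (123.0288,174.5256) → (82.7505,32.3629) → (190.4131,39.6561)

[2] `<path>` rectangle, #ff8800→score S572 F2595: (31.3019,137.1709) → (127.4147,137.1709) → (127.4147,116.5807) → (31.3019,116.5807) → (31.3019,137.1709) (closed)

[3] `<path>` rectangle, #ff8800→score S572 F2595: (89.9439,117.3046) → (178.5515,117.3046) → (178.5515,98.2129) → (89.9439,98.2129) → (89.9439,117.3046) (closed)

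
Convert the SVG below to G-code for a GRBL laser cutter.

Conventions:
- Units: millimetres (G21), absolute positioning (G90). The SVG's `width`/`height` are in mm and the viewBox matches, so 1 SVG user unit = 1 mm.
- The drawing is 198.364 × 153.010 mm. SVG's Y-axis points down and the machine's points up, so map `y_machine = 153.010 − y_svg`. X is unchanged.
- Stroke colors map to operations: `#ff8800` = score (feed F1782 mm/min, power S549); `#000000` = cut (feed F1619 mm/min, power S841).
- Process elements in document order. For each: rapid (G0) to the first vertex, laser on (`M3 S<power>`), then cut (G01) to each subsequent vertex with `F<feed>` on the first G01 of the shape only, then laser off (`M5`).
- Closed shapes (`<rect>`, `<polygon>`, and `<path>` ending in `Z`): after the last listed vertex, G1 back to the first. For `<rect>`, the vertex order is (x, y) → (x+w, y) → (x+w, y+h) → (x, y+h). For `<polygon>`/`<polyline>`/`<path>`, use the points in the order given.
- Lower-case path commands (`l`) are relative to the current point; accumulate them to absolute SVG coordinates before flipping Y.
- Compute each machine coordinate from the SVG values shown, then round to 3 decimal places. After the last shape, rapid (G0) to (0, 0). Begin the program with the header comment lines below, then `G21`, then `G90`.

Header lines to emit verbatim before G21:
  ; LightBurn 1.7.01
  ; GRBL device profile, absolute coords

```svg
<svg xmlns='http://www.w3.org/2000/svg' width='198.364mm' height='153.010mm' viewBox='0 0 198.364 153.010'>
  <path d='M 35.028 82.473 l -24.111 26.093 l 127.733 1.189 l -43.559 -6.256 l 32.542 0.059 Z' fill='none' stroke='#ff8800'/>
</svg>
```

1 u = 1 mm; y_m = 153.010 − y.

[1] `<path>` closed polygon, #ff8800→score S549 F1782: (35.028,70.537) → (10.917,44.444) → (138.650,43.255) → (95.091,49.511) → (127.633,49.452) → (35.028,70.537) (closed)

; LightBurn 1.7.01
; GRBL device profile, absolute coords
G21
G90
G0 X35.028 Y70.537
M3 S549
G01 X10.917 Y44.444 F1782
G01 X138.650 Y43.255
G01 X95.091 Y49.511
G01 X127.633 Y49.452
G01 X35.028 Y70.537
M5
G0 X0.000 Y0.000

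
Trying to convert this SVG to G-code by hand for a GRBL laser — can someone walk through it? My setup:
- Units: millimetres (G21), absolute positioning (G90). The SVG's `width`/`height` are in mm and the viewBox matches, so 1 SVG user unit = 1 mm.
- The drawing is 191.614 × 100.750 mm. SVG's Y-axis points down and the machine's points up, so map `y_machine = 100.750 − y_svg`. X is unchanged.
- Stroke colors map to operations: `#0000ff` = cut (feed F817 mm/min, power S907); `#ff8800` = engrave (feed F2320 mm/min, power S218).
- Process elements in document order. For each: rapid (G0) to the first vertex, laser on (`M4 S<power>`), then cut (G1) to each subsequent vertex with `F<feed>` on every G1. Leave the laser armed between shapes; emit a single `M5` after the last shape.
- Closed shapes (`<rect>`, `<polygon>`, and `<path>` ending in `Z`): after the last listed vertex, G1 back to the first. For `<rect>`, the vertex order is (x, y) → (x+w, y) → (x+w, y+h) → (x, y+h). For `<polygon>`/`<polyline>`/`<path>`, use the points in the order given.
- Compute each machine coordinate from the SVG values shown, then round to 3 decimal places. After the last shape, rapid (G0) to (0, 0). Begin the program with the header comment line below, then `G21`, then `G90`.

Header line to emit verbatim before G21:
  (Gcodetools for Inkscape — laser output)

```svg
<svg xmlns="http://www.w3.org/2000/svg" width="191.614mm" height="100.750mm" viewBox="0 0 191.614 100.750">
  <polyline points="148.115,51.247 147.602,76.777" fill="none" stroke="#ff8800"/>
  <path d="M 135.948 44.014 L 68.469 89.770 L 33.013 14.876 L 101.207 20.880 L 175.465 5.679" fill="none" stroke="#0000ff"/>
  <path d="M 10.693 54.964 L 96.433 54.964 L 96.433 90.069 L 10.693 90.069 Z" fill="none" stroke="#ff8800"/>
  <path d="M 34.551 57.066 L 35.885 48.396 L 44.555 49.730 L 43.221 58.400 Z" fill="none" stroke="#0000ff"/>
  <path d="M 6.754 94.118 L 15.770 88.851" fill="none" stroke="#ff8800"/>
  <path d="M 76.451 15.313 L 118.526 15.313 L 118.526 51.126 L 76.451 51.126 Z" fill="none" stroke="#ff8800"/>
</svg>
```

(Gcodetools for Inkscape — laser output)
G21
G90
G0 X148.115 Y49.503
M4 S218
G1 X147.602 Y23.973 F2320
G0 X135.948 Y56.736
M4 S907
G1 X68.469 Y10.980 F817
G1 X33.013 Y85.874 F817
G1 X101.207 Y79.870 F817
G1 X175.465 Y95.071 F817
G0 X10.693 Y45.786
M4 S218
G1 X96.433 Y45.786 F2320
G1 X96.433 Y10.681 F2320
G1 X10.693 Y10.681 F2320
G1 X10.693 Y45.786 F2320
G0 X34.551 Y43.684
M4 S907
G1 X35.885 Y52.354 F817
G1 X44.555 Y51.020 F817
G1 X43.221 Y42.350 F817
G1 X34.551 Y43.684 F817
G0 X6.754 Y6.632
M4 S218
G1 X15.770 Y11.899 F2320
G0 X76.451 Y85.437
M4 S218
G1 X118.526 Y85.437 F2320
G1 X118.526 Y49.624 F2320
G1 X76.451 Y49.624 F2320
G1 X76.451 Y85.437 F2320
M5
G0 X0.000 Y0.000

Since the viewBox matches the mm dimensions, user units are millimetres directly. The only transform is the Y-flip y_m = 100.750 − y_svg.

Shape 1 is a line segment drawn with `<polyline>`. Its stroke #ff8800 means engrave at S218, F2320. After flipping Y the toolpath is (148.115,49.503) → (147.602,23.973).

Shape 2 is a open polyline drawn with `<path>`. Its stroke #0000ff means cut at S907, F817. After flipping Y the toolpath is (135.948,56.736) → (68.469,10.980) → (33.013,85.874) → (101.207,79.870) → (175.465,95.071).

Shape 3 is a rectangle drawn with `<path>`. Its stroke #ff8800 means engrave at S218, F2320. After flipping Y the toolpath is (10.693,45.786) → (96.433,45.786) → (96.433,10.681) → (10.693,10.681) → (10.693,45.786), returning to the start.

Shape 4 is a regular polygon drawn with `<path>`. Its stroke #0000ff means cut at S907, F817. After flipping Y the toolpath is (34.551,43.684) → (35.885,52.354) → (44.555,51.020) → (43.221,42.350) → (34.551,43.684), returning to the start.

Shape 5 is a line segment drawn with `<path>`. Its stroke #ff8800 means engrave at S218, F2320. After flipping Y the toolpath is (6.754,6.632) → (15.770,11.899).

Shape 6 is a rectangle drawn with `<path>`. Its stroke #ff8800 means engrave at S218, F2320. After flipping Y the toolpath is (76.451,85.437) → (118.526,85.437) → (118.526,49.624) → (76.451,49.624) → (76.451,85.437), returning to the start.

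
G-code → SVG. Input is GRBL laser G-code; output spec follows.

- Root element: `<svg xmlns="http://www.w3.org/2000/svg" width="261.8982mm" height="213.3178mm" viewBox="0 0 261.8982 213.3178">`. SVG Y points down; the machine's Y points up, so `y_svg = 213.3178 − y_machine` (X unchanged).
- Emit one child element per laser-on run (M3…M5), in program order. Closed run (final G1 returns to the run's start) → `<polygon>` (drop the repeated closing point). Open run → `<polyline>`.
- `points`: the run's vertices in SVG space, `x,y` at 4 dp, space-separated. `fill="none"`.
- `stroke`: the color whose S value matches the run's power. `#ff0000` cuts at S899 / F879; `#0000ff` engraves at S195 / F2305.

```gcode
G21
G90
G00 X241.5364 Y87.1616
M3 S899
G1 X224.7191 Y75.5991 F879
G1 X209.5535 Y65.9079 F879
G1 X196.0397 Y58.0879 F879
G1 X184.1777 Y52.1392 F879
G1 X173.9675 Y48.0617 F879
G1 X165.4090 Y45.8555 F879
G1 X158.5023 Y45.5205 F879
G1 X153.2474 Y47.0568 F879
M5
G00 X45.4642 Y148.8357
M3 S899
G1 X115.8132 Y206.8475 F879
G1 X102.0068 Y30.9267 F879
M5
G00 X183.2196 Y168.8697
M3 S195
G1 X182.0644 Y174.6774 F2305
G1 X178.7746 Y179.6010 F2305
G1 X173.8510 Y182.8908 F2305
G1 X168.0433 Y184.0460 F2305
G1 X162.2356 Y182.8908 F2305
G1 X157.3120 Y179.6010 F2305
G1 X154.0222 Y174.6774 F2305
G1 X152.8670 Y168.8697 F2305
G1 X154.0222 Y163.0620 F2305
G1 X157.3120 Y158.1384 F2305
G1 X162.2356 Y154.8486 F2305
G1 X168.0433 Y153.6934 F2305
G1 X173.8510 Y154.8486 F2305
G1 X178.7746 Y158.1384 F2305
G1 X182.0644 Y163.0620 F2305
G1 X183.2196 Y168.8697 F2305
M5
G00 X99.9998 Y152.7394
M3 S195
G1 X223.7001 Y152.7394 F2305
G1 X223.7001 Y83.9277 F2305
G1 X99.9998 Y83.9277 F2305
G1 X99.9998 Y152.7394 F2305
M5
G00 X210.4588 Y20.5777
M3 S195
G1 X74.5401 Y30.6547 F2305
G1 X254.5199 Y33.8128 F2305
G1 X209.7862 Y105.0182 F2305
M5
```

<svg xmlns="http://www.w3.org/2000/svg" width="261.8982mm" height="213.3178mm" viewBox="0 0 261.8982 213.3178">
  <polyline points="241.5364,126.1562 224.7191,137.7187 209.5535,147.4099 196.0397,155.2299 184.1777,161.1786 173.9675,165.2561 165.4090,167.4623 158.5023,167.7973 153.2474,166.2610" fill="none" stroke="#ff0000"/>
  <polyline points="45.4642,64.4821 115.8132,6.4703 102.0068,182.3911" fill="none" stroke="#ff0000"/>
  <polygon points="183.2196,44.4481 182.0644,38.6404 178.7746,33.7168 173.8510,30.4270 168.0433,29.2718 162.2356,30.4270 157.3120,33.7168 154.0222,38.6404 152.8670,44.4481 154.0222,50.2558 157.3120,55.1794 162.2356,58.4692 168.0433,59.6244 173.8510,58.4692 178.7746,55.1794 182.0644,50.2558" fill="none" stroke="#0000ff"/>
  <polygon points="99.9998,60.5784 223.7001,60.5784 223.7001,129.3901 99.9998,129.3901" fill="none" stroke="#0000ff"/>
  <polyline points="210.4588,192.7401 74.5401,182.6631 254.5199,179.5050 209.7862,108.2996" fill="none" stroke="#0000ff"/>
</svg>

y_svg = 213.3178 − y_m.

[1] S899→`#ff0000` (cut); open run; points: 241.5364,126.1562 224.7191,137.7187 209.5535,147.4099 196.0397,155.2299 184.1777,161.1786 173.9675,165.2561 165.4090,167.4623 158.5023,167.7973 153.2474,166.2610

[2] S899→`#ff0000` (cut); open run; points: 45.4642,64.4821 115.8132,6.4703 102.0068,182.3911

[3] S195→`#0000ff` (engrave); closed run; points: 183.2196,44.4481 182.0644,38.6404 178.7746,33.7168 173.8510,30.4270 168.0433,29.2718 162.2356,30.4270 157.3120,33.7168 154.0222,38.6404 152.8670,44.4481 154.0222,50.2558 157.3120,55.1794 162.2356,58.4692 168.0433,59.6244 173.8510,58.4692 178.7746,55.1794 182.0644,50.2558

[4] S195→`#0000ff` (engrave); closed run; points: 99.9998,60.5784 223.7001,60.5784 223.7001,129.3901 99.9998,129.3901

[5] S195→`#0000ff` (engrave); open run; points: 210.4588,192.7401 74.5401,182.6631 254.5199,179.5050 209.7862,108.2996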